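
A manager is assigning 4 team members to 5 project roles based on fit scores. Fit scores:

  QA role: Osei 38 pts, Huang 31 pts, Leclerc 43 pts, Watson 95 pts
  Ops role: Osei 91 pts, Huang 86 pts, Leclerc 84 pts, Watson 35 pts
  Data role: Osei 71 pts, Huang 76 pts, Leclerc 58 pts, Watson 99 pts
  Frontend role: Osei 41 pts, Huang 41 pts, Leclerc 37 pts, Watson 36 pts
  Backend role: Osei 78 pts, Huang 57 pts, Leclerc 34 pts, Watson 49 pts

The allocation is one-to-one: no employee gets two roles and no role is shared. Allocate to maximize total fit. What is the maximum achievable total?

Maximum total: 333 pts

Optimal: Osei→Backend role (78 pts), Huang→Data role (76 pts), Leclerc→Ops role (84 pts), Watson→QA role (95 pts) — total 78+76+84+95 = 333 pts.
Next-best assignment: Osei→Backend role, Huang→Ops role, Leclerc→Data role, Watson→QA role = 317 pts.
Swapping Watson↔Osei (Watson→Backend role 49 pts, Osei→QA role 38 pts) loses 86.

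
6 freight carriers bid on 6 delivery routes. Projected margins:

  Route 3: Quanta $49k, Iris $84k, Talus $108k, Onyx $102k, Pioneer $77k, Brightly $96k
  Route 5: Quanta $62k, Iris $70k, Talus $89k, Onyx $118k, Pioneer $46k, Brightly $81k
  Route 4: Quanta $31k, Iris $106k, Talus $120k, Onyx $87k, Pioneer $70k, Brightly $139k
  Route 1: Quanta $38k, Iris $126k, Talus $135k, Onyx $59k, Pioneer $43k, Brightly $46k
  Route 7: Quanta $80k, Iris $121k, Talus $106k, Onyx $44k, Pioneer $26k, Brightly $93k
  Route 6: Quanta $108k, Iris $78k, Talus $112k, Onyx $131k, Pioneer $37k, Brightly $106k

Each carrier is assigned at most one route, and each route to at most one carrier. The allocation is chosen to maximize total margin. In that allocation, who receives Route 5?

This is a one-to-one assignment (maximum-weight bipartite matching).
Optimal: Quanta→Route 6 ($108k), Iris→Route 7 ($121k), Talus→Route 1 ($135k), Onyx→Route 5 ($118k), Pioneer→Route 3 ($77k), Brightly→Route 4 ($139k) — total 108+121+135+118+77+139 = $698k.
Column-greedy (each route in turn goes to its best remaining carrier) gives $608k, worse by 90.
Onyx's own top route is Route 6 ($131k), but forcing Onyx→Route 6 and reassigning the rest optimally gives only $665k — worse by 33.

Onyx receives Route 5.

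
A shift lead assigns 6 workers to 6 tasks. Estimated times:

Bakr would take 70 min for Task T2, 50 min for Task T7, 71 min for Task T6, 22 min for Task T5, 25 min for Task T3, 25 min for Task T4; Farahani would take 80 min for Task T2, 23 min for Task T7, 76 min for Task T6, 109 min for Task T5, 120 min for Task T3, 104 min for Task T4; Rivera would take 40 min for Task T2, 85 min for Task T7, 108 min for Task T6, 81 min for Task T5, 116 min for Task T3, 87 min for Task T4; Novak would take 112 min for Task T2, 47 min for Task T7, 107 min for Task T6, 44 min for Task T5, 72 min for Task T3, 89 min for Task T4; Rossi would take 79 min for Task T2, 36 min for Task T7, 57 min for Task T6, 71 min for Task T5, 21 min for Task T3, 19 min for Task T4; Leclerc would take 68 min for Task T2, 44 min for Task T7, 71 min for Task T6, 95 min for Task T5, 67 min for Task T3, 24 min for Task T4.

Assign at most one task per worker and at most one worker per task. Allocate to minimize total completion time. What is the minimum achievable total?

Min total: 213 min

This is a one-to-one assignment (minimum-cost bipartite matching).
Optimal: Bakr→Task T3 (25 min), Farahani→Task T7 (23 min), Rivera→Task T2 (40 min), Novak→Task T5 (44 min), Rossi→Task T6 (57 min), Leclerc→Task T4 (24 min) — total 25+23+40+44+57+24 = 213 min.
Column-greedy (each task in turn goes to its cheapest remaining worker) gives 298 min, worse by 85.
Next-best assignment: Bakr→Task T3, Farahani→Task T7, Rivera→Task T2, Novak→Task T5, Rossi→Task T4, Leclerc→Task T6 = 222 min.
Swapping Farahani↔Leclerc (Farahani→Task T4 104 min, Leclerc→Task T7 44 min) adds 101.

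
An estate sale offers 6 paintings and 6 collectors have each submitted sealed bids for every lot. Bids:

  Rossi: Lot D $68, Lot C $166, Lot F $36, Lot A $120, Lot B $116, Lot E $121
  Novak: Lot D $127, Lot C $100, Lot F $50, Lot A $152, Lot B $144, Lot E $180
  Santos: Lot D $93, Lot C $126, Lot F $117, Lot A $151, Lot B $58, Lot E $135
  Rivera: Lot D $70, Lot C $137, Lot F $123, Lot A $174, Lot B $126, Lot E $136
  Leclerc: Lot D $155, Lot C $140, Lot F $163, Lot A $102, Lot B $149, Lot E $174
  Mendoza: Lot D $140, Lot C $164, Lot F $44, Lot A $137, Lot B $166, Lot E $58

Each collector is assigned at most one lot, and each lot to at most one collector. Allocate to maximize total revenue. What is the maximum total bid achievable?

Max total: $958

Optimal: Rossi→Lot C ($166), Novak→Lot E ($180), Santos→Lot F ($117), Rivera→Lot A ($174), Leclerc→Lot D ($155), Mendoza→Lot B ($166) — total 166+180+117+174+155+166 = $958.
Row-greedy (each collector in turn takes its best remaining lot) gives $926, worse by 32.
Next-best assignment: Rossi→Lot C, Novak→Lot E, Santos→Lot D, Rivera→Lot A, Leclerc→Lot F, Mendoza→Lot B = $942.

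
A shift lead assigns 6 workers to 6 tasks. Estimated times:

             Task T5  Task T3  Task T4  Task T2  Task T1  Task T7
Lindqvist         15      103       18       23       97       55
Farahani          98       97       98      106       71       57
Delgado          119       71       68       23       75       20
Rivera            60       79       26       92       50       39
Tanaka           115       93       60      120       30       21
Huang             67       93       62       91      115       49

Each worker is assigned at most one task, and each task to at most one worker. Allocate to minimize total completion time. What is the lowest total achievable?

This is the linear assignment problem.
Optimal: Lindqvist→Task T5 (15 min), Farahani→Task T3 (97 min), Delgado→Task T2 (23 min), Rivera→Task T4 (26 min), Tanaka→Task T1 (30 min), Huang→Task T7 (49 min) — total 15+97+23+26+30+49 = 240 min.
Min-entry greedy (repeatedly take the single cheapest remaining cell) gives 279 min, worse by 39.
Every other assignment is strictly worse.

Minimum total: 240 min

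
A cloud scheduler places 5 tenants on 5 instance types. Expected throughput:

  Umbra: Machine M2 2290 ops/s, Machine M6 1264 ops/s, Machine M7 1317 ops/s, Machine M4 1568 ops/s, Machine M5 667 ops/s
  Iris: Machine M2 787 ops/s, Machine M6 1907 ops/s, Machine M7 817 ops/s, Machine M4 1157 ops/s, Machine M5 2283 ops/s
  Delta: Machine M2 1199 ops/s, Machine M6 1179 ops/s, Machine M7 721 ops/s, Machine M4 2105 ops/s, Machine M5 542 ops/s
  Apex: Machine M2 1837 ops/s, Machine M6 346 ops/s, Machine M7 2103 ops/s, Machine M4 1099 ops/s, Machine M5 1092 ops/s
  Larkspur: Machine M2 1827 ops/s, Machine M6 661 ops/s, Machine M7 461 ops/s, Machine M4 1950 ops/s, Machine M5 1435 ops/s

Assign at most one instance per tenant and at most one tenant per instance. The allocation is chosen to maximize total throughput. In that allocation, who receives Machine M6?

Optimal: Umbra→Machine M2 (2290 ops/s), Iris→Machine M6 (1907 ops/s), Delta→Machine M4 (2105 ops/s), Apex→Machine M7 (2103 ops/s), Larkspur→Machine M5 (1435 ops/s) — total 2290+1907+2105+2103+1435 = 9840 ops/s.
Row-greedy (each tenant in turn takes its best remaining instance) gives 9442 ops/s, worse by 398.
Next-best assignment: Umbra→Machine M2, Iris→Machine M5, Delta→Machine M6, Apex→Machine M7, Larkspur→Machine M4 = 9805 ops/s.
No other one-to-one assignment exceeds 9840 ops/s.
Iris's own top instance is Machine M5 (2283 ops/s), but forcing Iris→Machine M5 and reassigning the rest optimally gives only 9805 ops/s — worse by 35.

Iris receives Machine M6.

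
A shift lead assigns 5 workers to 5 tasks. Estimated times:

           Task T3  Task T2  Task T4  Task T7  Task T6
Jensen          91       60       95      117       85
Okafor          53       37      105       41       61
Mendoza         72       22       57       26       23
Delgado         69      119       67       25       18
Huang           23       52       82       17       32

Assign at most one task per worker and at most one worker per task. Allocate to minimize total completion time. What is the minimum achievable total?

Minimum total: 199 min

Optimal: Jensen→Task T2 (60 min), Okafor→Task T7 (41 min), Mendoza→Task T4 (57 min), Delgado→Task T6 (18 min), Huang→Task T3 (23 min) — total 60+41+57+18+23 = 199 min.
Min-entry greedy (repeatedly take the single cheapest remaining cell) gives 205 min, worse by 6.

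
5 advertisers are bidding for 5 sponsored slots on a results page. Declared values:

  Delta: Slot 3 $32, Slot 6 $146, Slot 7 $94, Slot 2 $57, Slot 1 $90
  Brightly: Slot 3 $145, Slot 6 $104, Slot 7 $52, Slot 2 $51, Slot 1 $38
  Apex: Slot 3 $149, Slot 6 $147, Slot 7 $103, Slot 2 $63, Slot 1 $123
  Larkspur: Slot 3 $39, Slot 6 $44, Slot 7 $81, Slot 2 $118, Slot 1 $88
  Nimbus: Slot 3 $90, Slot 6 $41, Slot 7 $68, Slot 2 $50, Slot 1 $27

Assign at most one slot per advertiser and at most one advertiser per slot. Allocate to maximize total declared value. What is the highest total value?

Maximum total: $600

Optimal: Delta→Slot 6 ($146), Brightly→Slot 3 ($145), Apex→Slot 1 ($123), Larkspur→Slot 2 ($118), Nimbus→Slot 7 ($68) — total 146+145+123+118+68 = $600.
Max-entry greedy (repeatedly take the single best remaining cell) gives $519, worse by 81.
Swapping Delta↔Larkspur (Delta→Slot 2 $57, Larkspur→Slot 6 $44) loses 163.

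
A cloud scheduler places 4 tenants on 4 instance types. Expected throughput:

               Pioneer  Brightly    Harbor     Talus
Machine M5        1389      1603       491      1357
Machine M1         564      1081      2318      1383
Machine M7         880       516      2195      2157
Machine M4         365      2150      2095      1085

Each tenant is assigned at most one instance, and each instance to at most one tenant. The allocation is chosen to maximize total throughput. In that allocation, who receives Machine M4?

Brightly receives Machine M4.

Treat this as an assignment problem: match each tenant to one instance.
Optimal: Pioneer→Machine M5 (1389 ops/s), Brightly→Machine M4 (2150 ops/s), Harbor→Machine M1 (2318 ops/s), Talus→Machine M7 (2157 ops/s) — total 1389+2150+2318+2157 = 8014 ops/s.
Column-greedy (each instance in turn goes to its best remaining tenant) gives 6443 ops/s, worse by 1571.
Next-best assignment: Pioneer→Machine M5, Brightly→Machine M4, Harbor→Machine M7, Talus→Machine M1 = 7117 ops/s.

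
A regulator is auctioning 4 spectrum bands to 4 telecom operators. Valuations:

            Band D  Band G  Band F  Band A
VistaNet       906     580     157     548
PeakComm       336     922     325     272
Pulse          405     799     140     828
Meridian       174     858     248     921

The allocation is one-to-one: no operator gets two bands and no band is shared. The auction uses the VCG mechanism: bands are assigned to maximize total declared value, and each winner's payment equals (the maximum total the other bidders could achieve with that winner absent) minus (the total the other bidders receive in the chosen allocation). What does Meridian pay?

Meridian pays $626M.

Efficient allocation: VistaNet→Band D ($906M), PeakComm→Band F ($325M), Pulse→Band G ($799M), Meridian→Band A ($921M); total welfare W = $2951M.
Meridian receives Band A at value $921M, so the others get W − 921 = $2030M.
Without Meridian: best allocation of the remaining 3 bidders over all 4 bands is VistaNet→Band D ($906M), PeakComm→Band G ($922M), Pulse→Band A ($828M), total $2656M.
VCG payment = (others' best without Meridian) − (others' welfare with Meridian) = 2656 − 2030 = $626M.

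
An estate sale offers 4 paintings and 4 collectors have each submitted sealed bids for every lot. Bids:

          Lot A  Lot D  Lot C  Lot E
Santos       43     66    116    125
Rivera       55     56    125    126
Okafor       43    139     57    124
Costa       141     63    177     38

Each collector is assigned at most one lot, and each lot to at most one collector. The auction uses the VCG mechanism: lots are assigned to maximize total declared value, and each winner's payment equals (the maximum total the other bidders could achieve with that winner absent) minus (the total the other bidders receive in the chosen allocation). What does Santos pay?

Efficient allocation: Santos→Lot E ($125), Rivera→Lot C ($125), Okafor→Lot D ($139), Costa→Lot A ($141); total welfare W = $530.
Santos receives Lot E at value $125, so the others get W − 125 = $405.
Without Santos: best allocation of the remaining 3 bidders over all 4 lots is Rivera→Lot E ($126), Okafor→Lot D ($139), Costa→Lot C ($177), total $442.
VCG payment = (others' best without Santos) − (others' welfare with Santos) = 442 − 405 = $37.

Santos pays $37.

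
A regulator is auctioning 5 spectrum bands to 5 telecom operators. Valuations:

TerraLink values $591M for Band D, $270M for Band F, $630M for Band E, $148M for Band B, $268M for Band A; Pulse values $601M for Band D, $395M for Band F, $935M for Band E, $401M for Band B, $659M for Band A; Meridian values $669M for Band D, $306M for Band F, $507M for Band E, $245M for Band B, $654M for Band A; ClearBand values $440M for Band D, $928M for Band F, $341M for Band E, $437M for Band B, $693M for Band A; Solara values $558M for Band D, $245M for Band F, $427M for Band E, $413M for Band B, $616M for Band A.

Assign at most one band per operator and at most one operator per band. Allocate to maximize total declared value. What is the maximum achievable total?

Max total: $3521M

Optimal: TerraLink→Band D ($591M), Pulse→Band E ($935M), Meridian→Band A ($654M), ClearBand→Band F ($928M), Solara→Band B ($413M) — total 591+935+654+928+413 = $3521M.
Max-entry greedy (repeatedly take the single best remaining cell) gives $3296M, worse by 225.
No other one-to-one assignment exceeds $3521M.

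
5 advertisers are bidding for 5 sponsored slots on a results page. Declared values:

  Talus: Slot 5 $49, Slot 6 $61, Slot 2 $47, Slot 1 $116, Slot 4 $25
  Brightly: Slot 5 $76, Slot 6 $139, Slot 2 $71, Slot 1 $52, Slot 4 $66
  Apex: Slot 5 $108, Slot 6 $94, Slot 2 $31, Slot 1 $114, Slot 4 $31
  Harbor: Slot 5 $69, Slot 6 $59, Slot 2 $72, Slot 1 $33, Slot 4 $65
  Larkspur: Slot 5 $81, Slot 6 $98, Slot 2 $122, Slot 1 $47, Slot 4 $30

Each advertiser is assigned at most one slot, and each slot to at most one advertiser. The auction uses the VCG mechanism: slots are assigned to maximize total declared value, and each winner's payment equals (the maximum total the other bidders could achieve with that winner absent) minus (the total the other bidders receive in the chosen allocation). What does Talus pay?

Talus pays $10.

Efficient allocation: Talus→Slot 1 ($116), Brightly→Slot 6 ($139), Apex→Slot 5 ($108), Harbor→Slot 4 ($65), Larkspur→Slot 2 ($122); total welfare W = $550.
Talus receives Slot 1 at value $116, so the others get W − 116 = $434.
Without Talus: best allocation of the remaining 4 bidders over all 5 slots is Brightly→Slot 6 ($139), Apex→Slot 1 ($114), Harbor→Slot 5 ($69), Larkspur→Slot 2 ($122), total $444.
VCG payment = (others' best without Talus) − (others' welfare with Talus) = 444 − 434 = $10.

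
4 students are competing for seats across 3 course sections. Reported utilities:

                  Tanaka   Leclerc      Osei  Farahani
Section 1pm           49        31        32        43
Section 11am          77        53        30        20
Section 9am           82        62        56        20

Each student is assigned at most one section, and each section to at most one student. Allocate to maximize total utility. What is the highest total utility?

This is the linear assignment problem.
Optimal: Farahani→Section 1pm (43 points), Tanaka→Section 11am (77 points), Leclerc→Section 9am (62 points) — total 43+77+62 = 182 points.
Row-greedy (each student in turn takes its best remaining section) gives 167 points, worse by 15.
Next-best assignment: Farahani→Section 1pm, Leclerc→Section 11am, Tanaka→Section 9am = 178 points.

Max total: 182 points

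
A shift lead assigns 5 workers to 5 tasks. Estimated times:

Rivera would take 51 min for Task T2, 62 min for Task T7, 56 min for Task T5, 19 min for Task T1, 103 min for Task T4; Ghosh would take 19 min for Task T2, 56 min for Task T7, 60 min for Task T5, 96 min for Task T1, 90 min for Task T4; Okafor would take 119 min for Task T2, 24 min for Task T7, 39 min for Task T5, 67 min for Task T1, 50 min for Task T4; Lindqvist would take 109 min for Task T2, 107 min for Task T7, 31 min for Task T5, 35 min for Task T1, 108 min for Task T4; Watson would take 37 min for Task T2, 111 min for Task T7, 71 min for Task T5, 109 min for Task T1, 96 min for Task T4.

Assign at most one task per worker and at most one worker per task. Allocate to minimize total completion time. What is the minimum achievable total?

This is a one-to-one assignment (minimum-cost bipartite matching).
Optimal: Rivera→Task T1 (19 min), Ghosh→Task T2 (19 min), Okafor→Task T7 (24 min), Lindqvist→Task T5 (31 min), Watson→Task T4 (96 min) — total 19+19+24+31+96 = 189 min.
Every other assignment is strictly worse.

Minimum total: 189 min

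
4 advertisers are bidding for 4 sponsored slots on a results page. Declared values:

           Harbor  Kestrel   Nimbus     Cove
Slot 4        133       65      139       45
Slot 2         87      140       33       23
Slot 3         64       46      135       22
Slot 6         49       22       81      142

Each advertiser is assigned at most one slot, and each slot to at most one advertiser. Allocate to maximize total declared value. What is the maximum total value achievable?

Maximum total: $550

Optimal: Harbor→Slot 4 ($133), Kestrel→Slot 2 ($140), Nimbus→Slot 3 ($135), Cove→Slot 6 ($142) — total 133+140+135+142 = $550.
Swapping Nimbus↔Harbor (Nimbus→Slot 4 $139, Harbor→Slot 3 $64) loses 65.
No other one-to-one assignment exceeds $550.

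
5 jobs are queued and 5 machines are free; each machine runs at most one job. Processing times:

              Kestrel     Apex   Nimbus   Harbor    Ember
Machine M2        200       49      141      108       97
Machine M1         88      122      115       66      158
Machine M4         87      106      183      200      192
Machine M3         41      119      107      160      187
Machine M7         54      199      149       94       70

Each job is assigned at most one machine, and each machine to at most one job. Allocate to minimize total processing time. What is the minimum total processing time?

Optimal: Kestrel→Machine M4 (87 min), Apex→Machine M2 (49 min), Nimbus→Machine M3 (107 min), Harbor→Machine M1 (66 min), Ember→Machine M7 (70 min) — total 87+49+107+66+70 = 379 min.
Min-entry greedy (repeatedly take the single cheapest remaining cell) gives 409 min, worse by 30.
Swapping Kestrel↔Ember (Kestrel→Machine M7 54 min, Ember→Machine M4 192 min) adds 89.
Every other assignment is strictly worse.

Min total: 379 min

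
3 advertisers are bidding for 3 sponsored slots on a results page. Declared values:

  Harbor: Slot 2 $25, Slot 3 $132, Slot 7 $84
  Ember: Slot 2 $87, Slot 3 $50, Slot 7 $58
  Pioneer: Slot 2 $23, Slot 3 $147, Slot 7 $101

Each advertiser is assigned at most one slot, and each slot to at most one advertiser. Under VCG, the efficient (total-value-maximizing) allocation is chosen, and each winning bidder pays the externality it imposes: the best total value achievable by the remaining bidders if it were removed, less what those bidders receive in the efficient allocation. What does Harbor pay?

Efficient allocation: Harbor→Slot 3 ($132), Ember→Slot 2 ($87), Pioneer→Slot 7 ($101); total welfare W = $320.
Harbor receives Slot 3 at value $132, so the others get W − 132 = $188.
Without Harbor: best allocation of the remaining 2 bidders over all 3 slots is Ember→Slot 2 ($87), Pioneer→Slot 3 ($147), total $234.
VCG payment = (others' best without Harbor) − (others' welfare with Harbor) = 234 − 188 = $46.

Harbor pays $46.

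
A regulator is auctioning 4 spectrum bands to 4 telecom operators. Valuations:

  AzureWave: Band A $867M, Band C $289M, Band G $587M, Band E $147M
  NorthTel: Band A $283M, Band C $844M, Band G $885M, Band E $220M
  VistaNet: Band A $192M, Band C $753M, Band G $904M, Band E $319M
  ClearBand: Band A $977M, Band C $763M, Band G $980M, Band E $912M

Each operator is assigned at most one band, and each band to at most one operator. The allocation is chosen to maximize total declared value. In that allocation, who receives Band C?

Treat this as an assignment problem: match each operator to one band.
Optimal: AzureWave→Band A ($867M), NorthTel→Band C ($844M), VistaNet→Band G ($904M), ClearBand→Band E ($912M) — total 867+844+904+912 = $3527M.
Next-best assignment: AzureWave→Band A, NorthTel→Band G, VistaNet→Band C, ClearBand→Band E = $3417M.
Swapping ClearBand↔VistaNet (ClearBand→Band G $980M, VistaNet→Band E $319M) loses 517.
Checked against all permutations: $3527M is optimal.
NorthTel's own top band is Band G ($885M), but forcing NorthTel→Band G and reassigning the rest optimally gives only $3417M — worse by 110.

NorthTel receives Band C.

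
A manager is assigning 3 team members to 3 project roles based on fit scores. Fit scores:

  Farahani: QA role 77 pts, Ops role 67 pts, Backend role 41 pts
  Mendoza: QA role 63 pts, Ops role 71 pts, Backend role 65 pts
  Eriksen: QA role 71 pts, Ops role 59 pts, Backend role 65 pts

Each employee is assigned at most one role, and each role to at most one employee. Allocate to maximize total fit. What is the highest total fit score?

Max total: 213 pts

Optimal: Farahani→QA role (77 pts), Mendoza→Ops role (71 pts), Eriksen→Backend role (65 pts) — total 77+71+65 = 213 pts.
Next-best assignment: Farahani→Ops role, Mendoza→Backend role, Eriksen→QA role = 203 pts.
Checked against all permutations: 213 pts is optimal.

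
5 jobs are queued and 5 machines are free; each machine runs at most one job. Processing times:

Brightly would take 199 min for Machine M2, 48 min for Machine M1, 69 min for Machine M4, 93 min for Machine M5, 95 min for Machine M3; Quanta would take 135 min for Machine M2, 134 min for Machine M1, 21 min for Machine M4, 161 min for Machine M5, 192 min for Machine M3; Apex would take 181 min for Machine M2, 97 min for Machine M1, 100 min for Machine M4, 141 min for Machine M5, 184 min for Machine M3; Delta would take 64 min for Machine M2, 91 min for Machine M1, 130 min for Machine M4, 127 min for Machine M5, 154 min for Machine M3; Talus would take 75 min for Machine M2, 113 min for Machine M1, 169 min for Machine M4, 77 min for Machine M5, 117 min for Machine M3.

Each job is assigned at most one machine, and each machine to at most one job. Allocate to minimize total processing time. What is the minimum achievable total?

Optimal: Brightly→Machine M3 (95 min), Quanta→Machine M4 (21 min), Apex→Machine M1 (97 min), Delta→Machine M2 (64 min), Talus→Machine M5 (77 min) — total 95+21+97+64+77 = 354 min.
Min-entry greedy (repeatedly take the single cheapest remaining cell) gives 394 min, worse by 40.
Next-best assignment: Brightly→Machine M1, Quanta→Machine M4, Apex→Machine M5, Delta→Machine M2, Talus→Machine M3 = 391 min.
Every other assignment is strictly worse.

Minimum total: 354 min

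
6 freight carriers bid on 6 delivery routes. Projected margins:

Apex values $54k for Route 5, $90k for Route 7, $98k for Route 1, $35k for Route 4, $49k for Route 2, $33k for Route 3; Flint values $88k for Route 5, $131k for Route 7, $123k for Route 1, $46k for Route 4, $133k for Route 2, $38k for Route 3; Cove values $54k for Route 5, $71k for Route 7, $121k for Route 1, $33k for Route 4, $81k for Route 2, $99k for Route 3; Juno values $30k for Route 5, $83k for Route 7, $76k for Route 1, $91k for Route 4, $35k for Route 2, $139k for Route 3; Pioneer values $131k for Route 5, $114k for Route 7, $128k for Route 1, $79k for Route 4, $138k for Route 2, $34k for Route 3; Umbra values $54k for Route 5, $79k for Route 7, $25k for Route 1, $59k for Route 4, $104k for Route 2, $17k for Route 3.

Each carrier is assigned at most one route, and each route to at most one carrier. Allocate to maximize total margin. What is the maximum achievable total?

Maximum total: $673k

Optimal: Apex→Route 7 ($90k), Flint→Route 2 ($133k), Cove→Route 1 ($121k), Juno→Route 3 ($139k), Pioneer→Route 5 ($131k), Umbra→Route 4 ($59k) — total 90+133+121+139+131+59 = $673k.
Max-entry greedy (repeatedly take the single best remaining cell) gives $642k, worse by 31.
Next-best assignment: Apex→Route 4, Flint→Route 7, Cove→Route 1, Juno→Route 3, Pioneer→Route 5, Umbra→Route 2 = $661k.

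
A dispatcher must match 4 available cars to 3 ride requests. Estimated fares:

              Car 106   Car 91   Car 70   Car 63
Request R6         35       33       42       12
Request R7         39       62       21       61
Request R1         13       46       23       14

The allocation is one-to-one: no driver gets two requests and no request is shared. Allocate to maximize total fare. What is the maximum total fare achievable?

Max total: $149

Treat this as an assignment problem: match each driver to one request.
Optimal: Car 70→Request R6 ($42), Car 63→Request R7 ($61), Car 91→Request R1 ($46) — total 42+61+46 = $149.
Max-entry greedy (repeatedly take the single best remaining cell) gives $118, worse by 31.
No other one-to-one assignment exceeds $149.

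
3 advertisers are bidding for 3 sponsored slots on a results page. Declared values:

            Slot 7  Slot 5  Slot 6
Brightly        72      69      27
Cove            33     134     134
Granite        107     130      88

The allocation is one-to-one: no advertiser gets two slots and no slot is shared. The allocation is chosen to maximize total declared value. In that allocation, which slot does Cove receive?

Cove receives Slot 6.

Optimal: Brightly→Slot 7 ($72), Cove→Slot 6 ($134), Granite→Slot 5 ($130) — total 72+134+130 = $336.
Row-greedy (each advertiser in turn takes its best remaining slot) gives $294, worse by 42.
Next-best assignment: Brightly→Slot 5, Cove→Slot 6, Granite→Slot 7 = $310.
Checked against all permutations: $336 is optimal.
Cove's own top slot is Slot 5 ($134), but forcing Cove→Slot 5 and reassigning the rest optimally gives only $294 — worse by 42.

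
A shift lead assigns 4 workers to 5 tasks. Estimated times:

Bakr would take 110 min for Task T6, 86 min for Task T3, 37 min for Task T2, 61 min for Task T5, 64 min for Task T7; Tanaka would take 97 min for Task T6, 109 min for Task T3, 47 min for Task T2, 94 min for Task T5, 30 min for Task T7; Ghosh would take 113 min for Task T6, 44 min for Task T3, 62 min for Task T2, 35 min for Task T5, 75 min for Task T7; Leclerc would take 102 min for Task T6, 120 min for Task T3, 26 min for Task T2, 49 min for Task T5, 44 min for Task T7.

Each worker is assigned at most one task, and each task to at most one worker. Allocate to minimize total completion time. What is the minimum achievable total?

Min total: 160 min

Optimal: Bakr→Task T2 (37 min), Tanaka→Task T7 (30 min), Ghosh→Task T3 (44 min), Leclerc→Task T5 (49 min) — total 37+30+44+49 = 160 min.
Next-best assignment: Bakr→Task T5, Tanaka→Task T7, Ghosh→Task T3, Leclerc→Task T2 = 161 min.
Swapping Ghosh↔Tanaka (Ghosh→Task T7 75 min, Tanaka→Task T3 109 min) adds 110.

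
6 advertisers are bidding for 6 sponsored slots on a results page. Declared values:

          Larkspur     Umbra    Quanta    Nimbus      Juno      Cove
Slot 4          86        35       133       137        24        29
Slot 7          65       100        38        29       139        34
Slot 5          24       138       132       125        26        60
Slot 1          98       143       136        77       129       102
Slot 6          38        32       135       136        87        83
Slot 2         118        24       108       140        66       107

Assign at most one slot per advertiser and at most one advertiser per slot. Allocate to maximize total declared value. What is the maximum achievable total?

Optimal: Larkspur→Slot 2 ($118), Umbra→Slot 5 ($138), Quanta→Slot 6 ($135), Nimbus→Slot 4 ($137), Juno→Slot 7 ($139), Cove→Slot 1 ($102) — total 118+138+135+137+139+102 = $769.
Column-greedy (each slot in turn goes to its best remaining advertiser) gives $751, worse by 18.

Maximum total: $769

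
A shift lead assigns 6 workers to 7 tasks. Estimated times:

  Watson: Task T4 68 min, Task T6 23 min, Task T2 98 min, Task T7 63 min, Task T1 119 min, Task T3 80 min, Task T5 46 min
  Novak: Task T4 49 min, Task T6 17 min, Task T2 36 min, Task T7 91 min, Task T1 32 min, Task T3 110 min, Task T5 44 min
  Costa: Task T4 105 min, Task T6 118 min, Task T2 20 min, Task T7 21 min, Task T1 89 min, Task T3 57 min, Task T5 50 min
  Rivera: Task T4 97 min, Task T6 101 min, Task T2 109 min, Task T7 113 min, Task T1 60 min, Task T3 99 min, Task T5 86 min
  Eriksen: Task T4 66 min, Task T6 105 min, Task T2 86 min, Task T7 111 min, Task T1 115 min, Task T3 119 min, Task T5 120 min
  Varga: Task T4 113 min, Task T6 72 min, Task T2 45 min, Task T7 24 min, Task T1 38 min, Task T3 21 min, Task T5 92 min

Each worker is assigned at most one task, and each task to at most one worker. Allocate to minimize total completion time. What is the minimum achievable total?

Optimal: Watson→Task T6 (23 min), Novak→Task T2 (36 min), Costa→Task T7 (21 min), Rivera→Task T1 (60 min), Eriksen→Task T4 (66 min), Varga→Task T3 (21 min) — total 23+36+21+60+66+21 = 227 min.
Row-greedy (each worker in turn takes its cheapest remaining task) gives 248 min, worse by 21.
No other one-to-one assignment undercuts 227 min.

Min total: 227 min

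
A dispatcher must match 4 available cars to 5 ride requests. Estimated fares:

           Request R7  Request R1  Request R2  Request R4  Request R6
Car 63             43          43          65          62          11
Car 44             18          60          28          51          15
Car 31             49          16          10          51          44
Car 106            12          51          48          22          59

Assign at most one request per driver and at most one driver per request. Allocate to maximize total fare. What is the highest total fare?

Max total: $235

This is a one-to-one assignment (maximum-weight bipartite matching).
Optimal: Car 63→Request R2 ($65), Car 44→Request R1 ($60), Car 31→Request R4 ($51), Car 106→Request R6 ($59) — total 65+60+51+59 = $235.
Column-greedy (each request in turn goes to its best remaining driver) gives $196, worse by 39.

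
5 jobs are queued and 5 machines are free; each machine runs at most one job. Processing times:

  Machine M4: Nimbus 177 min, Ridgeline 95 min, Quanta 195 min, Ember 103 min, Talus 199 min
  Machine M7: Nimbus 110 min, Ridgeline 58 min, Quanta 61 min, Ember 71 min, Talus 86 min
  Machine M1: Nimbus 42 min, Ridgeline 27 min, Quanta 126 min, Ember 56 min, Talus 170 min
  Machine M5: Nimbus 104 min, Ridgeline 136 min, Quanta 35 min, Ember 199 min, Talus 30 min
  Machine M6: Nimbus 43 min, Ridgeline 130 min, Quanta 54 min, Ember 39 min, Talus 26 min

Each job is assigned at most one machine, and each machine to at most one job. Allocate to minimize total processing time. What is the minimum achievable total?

Minimum total: 264 min

Optimal: Nimbus→Machine M1 (42 min), Ridgeline→Machine M7 (58 min), Quanta→Machine M5 (35 min), Ember→Machine M4 (103 min), Talus→Machine M6 (26 min) — total 42+58+35+103+26 = 264 min.
Row-greedy (each job in turn takes its cheapest remaining machine) gives 373 min, worse by 109.
Checked against all permutations: 264 min is optimal.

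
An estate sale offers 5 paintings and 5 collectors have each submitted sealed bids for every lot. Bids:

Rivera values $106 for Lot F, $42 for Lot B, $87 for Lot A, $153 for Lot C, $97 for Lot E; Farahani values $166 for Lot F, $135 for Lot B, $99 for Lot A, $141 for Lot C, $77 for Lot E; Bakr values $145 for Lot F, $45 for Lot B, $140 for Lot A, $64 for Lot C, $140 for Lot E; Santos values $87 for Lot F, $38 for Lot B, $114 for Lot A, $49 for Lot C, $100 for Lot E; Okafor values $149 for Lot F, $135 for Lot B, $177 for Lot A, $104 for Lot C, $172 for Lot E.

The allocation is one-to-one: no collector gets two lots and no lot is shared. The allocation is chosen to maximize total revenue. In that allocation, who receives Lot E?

Okafor receives Lot E.

Optimal: Rivera→Lot C ($153), Farahani→Lot B ($135), Bakr→Lot F ($145), Santos→Lot A ($114), Okafor→Lot E ($172) — total 153+135+145+114+172 = $719.
Next-best assignment: Rivera→Lot C, Farahani→Lot B, Bakr→Lot F, Santos→Lot E, Okafor→Lot A = $710.
Swapping Santos↔Rivera (Santos→Lot C $49, Rivera→Lot A $87) loses 131.
Okafor's own top lot is Lot A ($177), but forcing Okafor→Lot A and reassigning the rest optimally gives only $710 — worse by 9.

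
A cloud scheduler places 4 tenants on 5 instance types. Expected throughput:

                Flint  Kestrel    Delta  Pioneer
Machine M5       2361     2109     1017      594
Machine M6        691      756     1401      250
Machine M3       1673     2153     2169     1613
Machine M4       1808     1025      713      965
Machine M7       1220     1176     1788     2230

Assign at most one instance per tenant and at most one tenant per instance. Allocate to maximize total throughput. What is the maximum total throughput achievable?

This is a one-to-one assignment (maximum-weight bipartite matching).
Optimal: Flint→Machine M4 (1808 ops/s), Kestrel→Machine M5 (2109 ops/s), Delta→Machine M3 (2169 ops/s), Pioneer→Machine M7 (2230 ops/s) — total 1808+2109+2169+2230 = 8316 ops/s.
Swapping Pioneer↔Delta (Pioneer→Machine M3 1613 ops/s, Delta→Machine M7 1788 ops/s) loses 998.

Maximum total: 8316 ops/s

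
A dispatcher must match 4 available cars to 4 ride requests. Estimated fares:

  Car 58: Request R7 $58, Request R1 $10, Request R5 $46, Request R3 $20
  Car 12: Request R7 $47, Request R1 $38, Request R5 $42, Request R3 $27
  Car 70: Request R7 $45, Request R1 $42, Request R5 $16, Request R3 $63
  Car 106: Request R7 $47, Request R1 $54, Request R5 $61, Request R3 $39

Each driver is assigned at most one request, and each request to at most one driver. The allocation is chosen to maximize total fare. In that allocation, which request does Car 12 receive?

Car 12 receives Request R1.

Optimal: Car 58→Request R7 ($58), Car 12→Request R1 ($38), Car 70→Request R3 ($63), Car 106→Request R5 ($61) — total 58+38+63+61 = $220.
Row-greedy (each driver in turn takes its best remaining request) gives $217, worse by 3.
Next-best assignment: Car 58→Request R7, Car 12→Request R5, Car 70→Request R3, Car 106→Request R1 = $217.
Checked against all permutations: $220 is optimal.
Car 12's own top request is Request R7 ($47), but forcing Car 12→Request R7 and reassigning the rest optimally gives only $210 — worse by 10.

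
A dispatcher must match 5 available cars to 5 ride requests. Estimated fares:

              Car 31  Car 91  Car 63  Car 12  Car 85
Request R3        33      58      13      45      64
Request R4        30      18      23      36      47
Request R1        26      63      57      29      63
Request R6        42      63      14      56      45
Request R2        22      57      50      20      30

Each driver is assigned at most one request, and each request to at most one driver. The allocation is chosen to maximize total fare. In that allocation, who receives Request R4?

Treat this as an assignment problem: match each driver to one request.
Optimal: Car 31→Request R4 ($30), Car 91→Request R2 ($57), Car 63→Request R1 ($57), Car 12→Request R6 ($56), Car 85→Request R3 ($64) — total 30+57+57+56+64 = $264.
Column-greedy (each request in turn goes to its best remaining driver) gives $255, worse by 9.
No other one-to-one assignment exceeds $264.
Car 31's own top request is Request R6 ($42), but forcing Car 31→Request R6 and reassigning the rest optimally gives only $256 — worse by 8.

Car 31 receives Request R4.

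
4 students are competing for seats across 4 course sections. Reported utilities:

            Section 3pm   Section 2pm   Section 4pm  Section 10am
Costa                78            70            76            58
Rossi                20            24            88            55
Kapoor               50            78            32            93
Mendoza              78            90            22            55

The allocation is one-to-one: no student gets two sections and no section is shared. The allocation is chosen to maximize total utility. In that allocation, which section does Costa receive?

Optimal: Costa→Section 3pm (78 points), Rossi→Section 4pm (88 points), Kapoor→Section 10am (93 points), Mendoza→Section 2pm (90 points) — total 78+88+93+90 = 349 points.
Checked against all permutations: 349 points is optimal.

Costa receives Section 3pm.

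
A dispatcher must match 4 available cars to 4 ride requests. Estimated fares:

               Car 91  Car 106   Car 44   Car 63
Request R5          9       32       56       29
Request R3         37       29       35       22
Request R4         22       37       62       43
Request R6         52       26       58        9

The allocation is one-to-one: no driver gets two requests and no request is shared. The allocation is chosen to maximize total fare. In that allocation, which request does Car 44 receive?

Treat this as an assignment problem: match each driver to one request.
Optimal: Car 91→Request R6 ($52), Car 106→Request R3 ($29), Car 44→Request R5 ($56), Car 63→Request R4 ($43) — total 52+29+56+43 = $180.
Row-greedy (each driver in turn takes its best remaining request) gives $167, worse by 13.
Car 44's own top request is Request R4 ($62), but forcing Car 44→Request R4 and reassigning the rest optimally gives only $172 — worse by 8.

Car 44 receives Request R5.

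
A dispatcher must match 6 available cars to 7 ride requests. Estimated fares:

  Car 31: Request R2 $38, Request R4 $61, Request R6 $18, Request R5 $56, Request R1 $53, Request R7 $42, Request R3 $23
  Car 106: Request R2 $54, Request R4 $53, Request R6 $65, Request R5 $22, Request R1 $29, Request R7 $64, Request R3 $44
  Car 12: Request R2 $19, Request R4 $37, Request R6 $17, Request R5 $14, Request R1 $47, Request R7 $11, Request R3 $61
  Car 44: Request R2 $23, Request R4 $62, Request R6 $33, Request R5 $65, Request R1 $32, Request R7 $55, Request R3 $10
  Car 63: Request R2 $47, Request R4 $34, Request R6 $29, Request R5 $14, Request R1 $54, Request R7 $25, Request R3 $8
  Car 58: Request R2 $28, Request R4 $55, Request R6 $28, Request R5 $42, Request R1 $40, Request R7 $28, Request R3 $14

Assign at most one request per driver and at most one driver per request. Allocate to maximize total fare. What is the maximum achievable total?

Optimal: Car 31→Request R5 ($56), Car 106→Request R6 ($65), Car 12→Request R3 ($61), Car 44→Request R7 ($55), Car 63→Request R1 ($54), Car 58→Request R4 ($55) — total 56+65+61+55+54+55 = $346.
Row-greedy (each driver in turn takes its best remaining request) gives $334, worse by 12.
No other one-to-one assignment exceeds $346.

Maximum total: $346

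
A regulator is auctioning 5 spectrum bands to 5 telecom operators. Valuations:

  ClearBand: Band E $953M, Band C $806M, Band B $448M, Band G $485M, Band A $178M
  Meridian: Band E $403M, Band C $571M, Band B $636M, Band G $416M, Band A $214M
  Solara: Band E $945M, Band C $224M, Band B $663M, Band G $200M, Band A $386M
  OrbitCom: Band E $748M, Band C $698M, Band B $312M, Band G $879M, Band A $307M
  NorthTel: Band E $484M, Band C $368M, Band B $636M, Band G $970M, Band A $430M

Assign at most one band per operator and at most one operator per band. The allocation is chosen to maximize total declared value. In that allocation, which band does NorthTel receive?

NorthTel receives Band A.

Optimal: ClearBand→Band C ($806M), Meridian→Band B ($636M), Solara→Band E ($945M), OrbitCom→Band G ($879M), NorthTel→Band A ($430M) — total 806+636+945+879+430 = $3696M.
Column-greedy (each band in turn goes to its best remaining operator) gives $3498M, worse by 198.
NorthTel's own top band is Band G ($970M), but forcing NorthTel→Band G and reassigning the rest optimally gives only $3664M — worse by 32.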